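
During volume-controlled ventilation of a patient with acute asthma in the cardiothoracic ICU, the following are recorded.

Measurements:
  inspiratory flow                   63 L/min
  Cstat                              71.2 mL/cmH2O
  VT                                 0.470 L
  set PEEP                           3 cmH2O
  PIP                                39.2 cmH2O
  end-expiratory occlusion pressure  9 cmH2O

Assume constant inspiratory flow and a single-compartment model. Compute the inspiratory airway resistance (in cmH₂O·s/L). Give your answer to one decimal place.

Flow: 63 L/min ÷ 60 = 1.05 L/s.
Total PEEP = 9 cmH2O (set 3 + intrinsic 6); this is the baseline alveolar pressure.
Equation of motion (constant flow): PIP = Vt/C + R·V̇ + PEEP.
R·V̇ = PIP − Vt/C − PEEP = 39.2 − 470/71.2 − 9 = 39.2 − 6.601 − 9 = 23.599 cmH2O.
R = 23.599 / 1.05 = 22.475 cmH2O·s/L.

22.5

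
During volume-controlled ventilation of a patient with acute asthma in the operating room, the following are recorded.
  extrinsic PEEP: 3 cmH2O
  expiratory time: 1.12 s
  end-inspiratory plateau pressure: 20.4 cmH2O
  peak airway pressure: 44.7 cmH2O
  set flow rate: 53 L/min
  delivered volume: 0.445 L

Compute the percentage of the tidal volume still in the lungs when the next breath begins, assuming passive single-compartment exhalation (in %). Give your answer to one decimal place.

20.4

Flow: 53 L/min ÷ 60 = 0.8833 L/s.
R = (PIP − Pplat)/V̇ = (44.7 − 20.4) / 0.8833 = 24.3/0.8833 = 27.51 cmH2O·s/L.
C = Vt/(Pplat − PEEP) = 445.0 / (20.4 − 3) = 445.0/17.4 = 25.575 mL/cmH2O.
τ = R × C = 27.51 × 0.02558 L/cmH2O = 0.7037 s.
Fraction remaining at end-expiration = e^(−Te/τ) = e^(−1.12/0.7037) = 0.2036 → 20.36%.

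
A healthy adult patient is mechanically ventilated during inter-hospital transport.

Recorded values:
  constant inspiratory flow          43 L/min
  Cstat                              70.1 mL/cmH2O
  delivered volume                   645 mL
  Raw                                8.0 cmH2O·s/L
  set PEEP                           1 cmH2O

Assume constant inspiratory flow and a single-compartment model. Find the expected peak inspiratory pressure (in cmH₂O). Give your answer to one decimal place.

Flow: 43 L/min ÷ 60 = 0.7167 L/s.
Equation of motion (constant flow): PIP = Vt/C + R·V̇ + PEEP.
PIP = 645/70.1 + 8.0×0.7167 + 1 = 9.201 + 5.734 + 1 = 15.935 cmH2O.

15.9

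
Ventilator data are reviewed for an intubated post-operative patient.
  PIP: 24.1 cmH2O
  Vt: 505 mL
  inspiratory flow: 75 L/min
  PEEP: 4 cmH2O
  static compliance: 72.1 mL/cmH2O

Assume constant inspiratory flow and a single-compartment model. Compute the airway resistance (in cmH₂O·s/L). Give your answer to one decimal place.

10.5

Flow: 75 L/min ÷ 60 = 1.25 L/s.
Equation of motion (constant flow): PIP = Vt/C + R·V̇ + PEEP.
R·V̇ = PIP − Vt/C − PEEP = 24.1 − 505/72.1 − 4 = 24.1 − 7.004 − 4 = 13.096 cmH2O.
R = 13.096 / 1.25 = 10.477 cmH2O·s/L.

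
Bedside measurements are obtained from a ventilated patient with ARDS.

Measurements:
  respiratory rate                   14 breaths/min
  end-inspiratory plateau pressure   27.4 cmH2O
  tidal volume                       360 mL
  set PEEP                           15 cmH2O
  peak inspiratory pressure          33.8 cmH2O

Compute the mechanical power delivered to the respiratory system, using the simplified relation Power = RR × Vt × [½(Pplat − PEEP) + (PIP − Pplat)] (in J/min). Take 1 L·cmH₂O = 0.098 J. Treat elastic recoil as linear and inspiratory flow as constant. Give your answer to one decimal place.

6.2

Per-breath work = Vt × [½(Pplat−PEEP) + (PIP−Pplat)] = 0.360 × [0.5×12.4 + 6.4] = 0.360 × 12.6 = 4.536 L·cmH2O.
Power = 14 × 4.536 = 63.504 L·cmH2O/min.
× 0.098 J/(L·cmH2O) → 6.223 J/min.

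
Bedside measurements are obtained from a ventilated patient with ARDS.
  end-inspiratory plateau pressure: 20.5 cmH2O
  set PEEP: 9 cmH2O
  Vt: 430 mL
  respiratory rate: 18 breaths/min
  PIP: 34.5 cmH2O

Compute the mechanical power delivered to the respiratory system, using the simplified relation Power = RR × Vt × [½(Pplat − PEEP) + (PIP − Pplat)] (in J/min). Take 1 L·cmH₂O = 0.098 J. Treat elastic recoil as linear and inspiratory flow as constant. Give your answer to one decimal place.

Per-breath work = Vt × [½(Pplat−PEEP) + (PIP−Pplat)] = 0.430 × [0.5×11.5 + 14.0] = 0.430 × 19.75 = 8.493 L·cmH2O.
Power = 18 × 8.493 = 152.87 L·cmH2O/min.
× 0.098 J/(L·cmH2O) → 14.981 J/min.

15.0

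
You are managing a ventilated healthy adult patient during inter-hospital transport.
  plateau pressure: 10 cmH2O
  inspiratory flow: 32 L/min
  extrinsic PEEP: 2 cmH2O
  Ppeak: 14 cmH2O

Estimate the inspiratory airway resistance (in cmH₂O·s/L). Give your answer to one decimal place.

7.5

Flow: 32 L/min ÷ 60 = 0.5333 L/s.
Raw = (PIP − Pplat) / flow = (14 − 10) / 0.5333 = 4.0 / 0.5333 = 7.5 cmH2O·s/L.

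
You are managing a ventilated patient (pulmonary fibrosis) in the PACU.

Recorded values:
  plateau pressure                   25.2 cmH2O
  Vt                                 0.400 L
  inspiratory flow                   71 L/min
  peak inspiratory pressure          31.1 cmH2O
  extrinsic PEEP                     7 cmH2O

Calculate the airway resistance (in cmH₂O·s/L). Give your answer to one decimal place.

Flow: 71 L/min ÷ 60 = 1.1833 L/s.
Raw = (PIP − Pplat) / flow = (31.1 − 25.2) / 1.1833 = 5.9 / 1.1833 = 4.986 cmH2O·s/L.

5.0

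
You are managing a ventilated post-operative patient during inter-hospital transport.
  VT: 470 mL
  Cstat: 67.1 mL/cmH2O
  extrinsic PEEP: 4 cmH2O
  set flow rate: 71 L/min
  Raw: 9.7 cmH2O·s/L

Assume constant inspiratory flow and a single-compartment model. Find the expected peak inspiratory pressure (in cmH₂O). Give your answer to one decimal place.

Flow: 71 L/min ÷ 60 = 1.1833 L/s.
Equation of motion (constant flow): PIP = Vt/C + R·V̇ + PEEP.
PIP = 470/67.1 + 9.7×1.1833 + 4 = 7.004 + 11.478 + 4 = 22.482 cmH2O.

22.5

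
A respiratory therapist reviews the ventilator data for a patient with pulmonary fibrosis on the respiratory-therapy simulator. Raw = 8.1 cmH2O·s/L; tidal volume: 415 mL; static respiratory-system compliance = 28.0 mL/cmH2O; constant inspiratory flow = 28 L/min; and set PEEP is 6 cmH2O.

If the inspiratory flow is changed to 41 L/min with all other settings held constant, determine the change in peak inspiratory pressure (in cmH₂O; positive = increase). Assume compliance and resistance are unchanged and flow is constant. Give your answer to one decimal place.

1.8

Flow: 28 L/min ÷ 60 = 0.4667 L/s.
New flow: 41 L/min ÷ 60 = 0.6833 L/s.
PIP = Vt/C + R·V̇ + PEEP (constant-flow equation of motion).
Only the resistive term changes: ΔPIP = R × ΔV̇ = 8.1 × (0.6833 − 0.4667) = 8.1 × 0.2166 = 1.754 cmH2O.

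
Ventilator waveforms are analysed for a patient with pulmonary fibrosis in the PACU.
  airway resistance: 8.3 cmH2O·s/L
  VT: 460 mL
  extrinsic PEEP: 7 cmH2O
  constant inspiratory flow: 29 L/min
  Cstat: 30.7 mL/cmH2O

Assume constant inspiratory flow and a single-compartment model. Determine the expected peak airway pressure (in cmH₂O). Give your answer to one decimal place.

26.0

Flow: 29 L/min ÷ 60 = 0.4833 L/s.
Equation of motion (constant flow): PIP = Vt/C + R·V̇ + PEEP.
PIP = 460/30.7 + 8.3×0.4833 + 7 = 14.984 + 4.011 + 7 = 25.995 cmH2O.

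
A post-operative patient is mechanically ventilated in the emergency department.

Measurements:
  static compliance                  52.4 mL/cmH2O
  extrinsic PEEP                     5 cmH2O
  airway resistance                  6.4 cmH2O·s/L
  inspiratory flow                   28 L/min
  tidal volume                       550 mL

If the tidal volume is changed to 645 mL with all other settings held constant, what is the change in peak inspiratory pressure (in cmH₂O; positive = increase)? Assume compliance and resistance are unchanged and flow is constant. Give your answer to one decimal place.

PIP = Vt/C + R·V̇ + PEEP (constant-flow equation of motion).
Only the elastic term changes: ΔPIP = ΔVt / C = (645 − 550) / 52.4 = 1.813 cmH2O.

1.8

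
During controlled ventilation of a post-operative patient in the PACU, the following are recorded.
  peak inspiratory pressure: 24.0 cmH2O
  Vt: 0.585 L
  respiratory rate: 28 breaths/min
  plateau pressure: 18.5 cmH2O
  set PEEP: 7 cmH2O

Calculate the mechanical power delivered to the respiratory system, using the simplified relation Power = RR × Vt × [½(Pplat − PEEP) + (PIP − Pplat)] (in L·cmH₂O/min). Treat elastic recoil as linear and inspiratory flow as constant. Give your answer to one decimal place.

Per-breath work = Vt × [½(Pplat−PEEP) + (PIP−Pplat)] = 0.585 × [0.5×11.5 + 5.5] = 0.585 × 11.25 = 6.581 L·cmH2O.
Power = 28 × 6.581 = 184.27 L·cmH2O/min.

184.3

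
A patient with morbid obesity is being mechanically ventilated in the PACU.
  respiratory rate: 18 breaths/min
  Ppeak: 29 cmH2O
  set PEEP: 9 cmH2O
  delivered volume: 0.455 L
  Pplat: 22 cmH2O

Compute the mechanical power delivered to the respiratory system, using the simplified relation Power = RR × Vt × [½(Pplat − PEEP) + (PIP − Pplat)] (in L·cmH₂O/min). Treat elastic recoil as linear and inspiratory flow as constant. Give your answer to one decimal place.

110.6

Per-breath work = Vt × [½(Pplat−PEEP) + (PIP−Pplat)] = 0.455 × [0.5×13.0 + 7.0] = 0.455 × 13.5 = 6.143 L·cmH2O.
Power = 18 × 6.143 = 110.57 L·cmH2O/min.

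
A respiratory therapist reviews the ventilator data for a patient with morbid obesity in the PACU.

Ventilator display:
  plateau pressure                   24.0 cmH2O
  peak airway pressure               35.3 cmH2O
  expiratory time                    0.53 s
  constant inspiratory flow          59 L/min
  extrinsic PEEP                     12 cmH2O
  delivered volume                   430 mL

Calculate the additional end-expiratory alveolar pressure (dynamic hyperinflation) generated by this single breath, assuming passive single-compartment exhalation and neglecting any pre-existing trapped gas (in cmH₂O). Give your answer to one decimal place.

3.3

Flow: 59 L/min ÷ 60 = 0.9833 L/s.
R = (PIP − Pplat)/V̇ = (35.3 − 24.0) / 0.9833 = 11.3/0.9833 = 11.492 cmH2O·s/L.
C = Vt/(Pplat − PEEP) = 430.0 / (24.0 − 12) = 430.0/12.0 = 35.833 mL/cmH2O.
τ = R × C = 11.492 × 0.03583 L/cmH2O = 0.4118 s.
Fraction remaining = e^(−Te/τ) = e^(−0.53/0.4118) = 0.2761; trapped volume = 430.0 × 0.2761 = 118.72 mL.
Additional alveolar pressure from trapping ≈ V_trapped / C = 118.72 / 35.833 = 3.313 cmH2O.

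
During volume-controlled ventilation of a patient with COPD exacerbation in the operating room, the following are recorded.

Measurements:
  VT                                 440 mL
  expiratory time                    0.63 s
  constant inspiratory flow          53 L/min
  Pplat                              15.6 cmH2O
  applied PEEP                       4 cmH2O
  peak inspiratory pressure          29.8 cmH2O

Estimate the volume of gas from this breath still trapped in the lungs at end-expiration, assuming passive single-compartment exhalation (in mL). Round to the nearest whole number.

Flow: 53 L/min ÷ 60 = 0.8833 L/s.
R = (PIP − Pplat)/V̇ = (29.8 − 15.6) / 0.8833 = 14.2/0.8833 = 16.076 cmH2O·s/L.
C = Vt/(Pplat − PEEP) = 440.0 / (15.6 − 4) = 440.0/11.6 = 37.931 mL/cmH2O.
τ = R × C = 16.076 × 0.03793 L/cmH2O = 0.6098 s.
Fraction remaining = e^(−Te/τ) = e^(−0.63/0.6098) = 0.3559.
Trapped volume = 440.0 × 0.3559 = 156.6 mL.

157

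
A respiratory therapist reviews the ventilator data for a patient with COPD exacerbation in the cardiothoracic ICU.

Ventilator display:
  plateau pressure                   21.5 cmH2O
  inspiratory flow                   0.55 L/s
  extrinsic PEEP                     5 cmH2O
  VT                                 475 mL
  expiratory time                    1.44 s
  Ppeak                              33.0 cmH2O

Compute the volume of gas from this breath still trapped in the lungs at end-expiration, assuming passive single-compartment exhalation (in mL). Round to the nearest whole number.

R = (PIP − Pplat)/V̇ = (33.0 − 21.5) / 0.55 = 11.5/0.55 = 20.909 cmH2O·s/L.
C = Vt/(Pplat − PEEP) = 475.0 / (21.5 − 5) = 475.0/16.5 = 28.788 mL/cmH2O.
τ = R × C = 20.909 × 0.02879 L/cmH2O = 0.602 s.
Fraction remaining = e^(−Te/τ) = e^(−1.44/0.602) = 0.09144.
Trapped volume = 475.0 × 0.09144 = 43.434 mL.

43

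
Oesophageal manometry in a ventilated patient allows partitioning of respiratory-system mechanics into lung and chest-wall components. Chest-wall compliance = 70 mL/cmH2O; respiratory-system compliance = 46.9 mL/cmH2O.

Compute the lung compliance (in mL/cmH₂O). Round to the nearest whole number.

1/CL = 1/Crs − 1/Ccw.
1/CL = 1/46.9 − 1/70 = 0.007036.
CL = 142.13 mL/cmH2O.

142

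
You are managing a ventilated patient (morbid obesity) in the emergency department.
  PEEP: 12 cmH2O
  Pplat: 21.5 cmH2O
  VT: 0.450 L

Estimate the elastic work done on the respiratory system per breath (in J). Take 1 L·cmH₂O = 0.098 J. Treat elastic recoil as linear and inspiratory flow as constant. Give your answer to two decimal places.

Elastic work ≈ ½ × (Pplat − PEEP) × Vt = 0.5 × (21.5 − 12) × 0.450 L = 0.5 × 9.5 × 0.450 = 2.138 L·cmH2O.
× 0.098 J/(L·cmH2O) → 0.2095 J.

0.21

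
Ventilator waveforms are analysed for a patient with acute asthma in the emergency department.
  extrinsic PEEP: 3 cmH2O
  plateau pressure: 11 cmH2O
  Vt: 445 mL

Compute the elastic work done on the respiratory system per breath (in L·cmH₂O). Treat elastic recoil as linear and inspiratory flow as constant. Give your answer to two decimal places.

Elastic work ≈ ½ × (Pplat − PEEP) × Vt = 0.5 × (11 − 3) × 0.445 L = 0.5 × 8.0 × 0.445 = 1.78 L·cmH2O.

1.78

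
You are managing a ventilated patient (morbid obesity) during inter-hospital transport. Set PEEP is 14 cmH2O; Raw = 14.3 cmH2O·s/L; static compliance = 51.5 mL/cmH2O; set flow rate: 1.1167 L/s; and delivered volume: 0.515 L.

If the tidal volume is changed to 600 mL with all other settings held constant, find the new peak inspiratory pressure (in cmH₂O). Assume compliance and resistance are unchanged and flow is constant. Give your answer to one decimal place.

PIP = Vt/C + R·V̇ + PEEP (constant-flow equation of motion).
Only the elastic term changes: ΔPIP = ΔVt / C = (600 − 515) / 51.5 = 1.65 cmH2O.
Original PIP = 515/51.5 + 14.3×1.1167 + 14 = 39.969 cmH2O; new PIP = 39.969 + (1.65) = 41.619 cmH2O.

41.6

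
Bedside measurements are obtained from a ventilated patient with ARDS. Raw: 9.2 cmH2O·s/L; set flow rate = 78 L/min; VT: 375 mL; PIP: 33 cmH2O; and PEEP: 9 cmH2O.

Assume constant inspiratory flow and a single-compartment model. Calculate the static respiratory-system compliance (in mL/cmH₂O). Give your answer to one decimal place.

Flow: 78 L/min ÷ 60 = 1.3 L/s.
Equation of motion (constant flow): PIP = Vt/C + R·V̇ + PEEP.
Vt/C = PIP − R·V̇ − PEEP = 33 − 9.2×1.3 − 9 = 33 − 11.96 − 9 = 12.04 cmH2O.
C = Vt / 12.04 = 375 / 12.04 = 31.146 mL/cmH2O.

31.1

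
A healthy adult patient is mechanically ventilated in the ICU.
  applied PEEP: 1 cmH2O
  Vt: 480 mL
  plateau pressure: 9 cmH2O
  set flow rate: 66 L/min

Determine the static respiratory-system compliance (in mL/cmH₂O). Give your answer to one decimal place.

60.0

Cstat = Vt / (Pplat − PEEP) = 480 / (9 − 1) = 480 / 8.0 = 60.0 mL/cmH2O.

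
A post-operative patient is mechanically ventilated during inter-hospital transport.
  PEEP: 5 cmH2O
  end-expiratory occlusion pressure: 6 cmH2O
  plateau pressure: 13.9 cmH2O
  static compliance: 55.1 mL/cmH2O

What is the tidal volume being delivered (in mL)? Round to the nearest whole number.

End-expiratory occlusion gives total PEEP = 6 cmH2O (intrinsic PEEP = 6 − 5 = 1). Use total PEEP for the elastic gradient.
Vt = Cstat × (Pplat − PEEPtotal) = 55.1 × (13.9 − 6) = 55.1 × 7.9 = 435.29 mL.

435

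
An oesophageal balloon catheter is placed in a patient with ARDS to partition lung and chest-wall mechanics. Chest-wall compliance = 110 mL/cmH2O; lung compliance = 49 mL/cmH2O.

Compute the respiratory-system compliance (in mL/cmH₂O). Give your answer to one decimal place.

33.9

Lung and chest wall are elastances in series: 1/Crs = 1/CL + 1/Ccw.
1/Crs = 1/49 + 1/110 = 0.0295.
Crs = 33.898 mL/cmH2O.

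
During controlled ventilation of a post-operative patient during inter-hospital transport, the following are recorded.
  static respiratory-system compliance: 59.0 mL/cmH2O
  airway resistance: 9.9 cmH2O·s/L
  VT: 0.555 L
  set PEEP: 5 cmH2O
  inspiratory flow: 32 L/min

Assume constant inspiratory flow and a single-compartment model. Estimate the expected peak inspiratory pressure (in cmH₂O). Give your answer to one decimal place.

19.7

Flow: 32 L/min ÷ 60 = 0.5333 L/s.
Equation of motion (constant flow): PIP = Vt/C + R·V̇ + PEEP.
PIP = 555/59.0 + 9.9×0.5333 + 5 = 9.407 + 5.28 + 5 = 19.687 cmH2O.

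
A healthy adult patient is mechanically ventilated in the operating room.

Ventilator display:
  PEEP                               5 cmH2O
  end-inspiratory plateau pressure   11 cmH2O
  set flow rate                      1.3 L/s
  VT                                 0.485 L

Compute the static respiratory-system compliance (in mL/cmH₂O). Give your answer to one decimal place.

Cstat = Vt / (Pplat − PEEP) = 485 / (11 − 5) = 485 / 6.0 = 80.833 mL/cmH2O.

80.8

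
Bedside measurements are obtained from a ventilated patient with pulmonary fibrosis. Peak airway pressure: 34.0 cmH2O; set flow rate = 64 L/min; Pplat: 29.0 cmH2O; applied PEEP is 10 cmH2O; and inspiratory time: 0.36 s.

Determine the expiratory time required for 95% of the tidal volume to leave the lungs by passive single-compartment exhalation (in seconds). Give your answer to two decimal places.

0.28

Flow: 64 L/min ÷ 60 = 1.0667 L/s.
Vt = flow × Ti = 1.0667 L/s × 0.36 s × 1000 mL/L = 384.01 mL.
R = (PIP − Pplat)/V̇ = (34.0 − 29.0) / 1.0667 = 5.0/1.0667 = 4.687 cmH2O·s/L.
C = Vt/(Pplat − PEEP) = 384.01 / (29.0 − 10) = 384.01/19.0 = 20.211 mL/cmH2O.
τ = R × C = 4.687 × 0.02021 L/cmH2O = 0.09472 s.
t = −τ·ln(1 − 0.95) = −0.09472·ln(0.05) = 0.2838 s.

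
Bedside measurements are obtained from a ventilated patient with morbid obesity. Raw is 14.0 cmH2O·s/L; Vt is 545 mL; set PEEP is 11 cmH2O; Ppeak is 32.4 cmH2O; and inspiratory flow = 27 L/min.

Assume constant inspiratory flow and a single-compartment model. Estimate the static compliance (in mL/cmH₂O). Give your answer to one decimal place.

Flow: 27 L/min ÷ 60 = 0.45 L/s.
Equation of motion (constant flow): PIP = Vt/C + R·V̇ + PEEP.
Vt/C = PIP − R·V̇ − PEEP = 32.4 − 14.0×0.45 − 11 = 32.4 − 6.3 − 11 = 15.1 cmH2O.
C = Vt / 15.1 = 545 / 15.1 = 36.093 mL/cmH2O.

36.1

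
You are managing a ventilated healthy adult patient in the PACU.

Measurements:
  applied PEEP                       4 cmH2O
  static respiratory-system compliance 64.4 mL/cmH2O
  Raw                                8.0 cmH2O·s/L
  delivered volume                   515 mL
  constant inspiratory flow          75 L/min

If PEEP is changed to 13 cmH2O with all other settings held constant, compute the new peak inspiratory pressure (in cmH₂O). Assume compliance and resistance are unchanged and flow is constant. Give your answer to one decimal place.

31.0

Flow: 75 L/min ÷ 60 = 1.25 L/s.
PIP = Vt/C + R·V̇ + PEEP (constant-flow equation of motion).
Only the baseline term changes: ΔPIP = ΔPEEP = 13 − 4 = 9.0 cmH2O.
Original PIP = 515/64.4 + 8.0×1.25 + 4 = 21.997 cmH2O; new PIP = 21.997 + (9.0) = 30.997 cmH2O.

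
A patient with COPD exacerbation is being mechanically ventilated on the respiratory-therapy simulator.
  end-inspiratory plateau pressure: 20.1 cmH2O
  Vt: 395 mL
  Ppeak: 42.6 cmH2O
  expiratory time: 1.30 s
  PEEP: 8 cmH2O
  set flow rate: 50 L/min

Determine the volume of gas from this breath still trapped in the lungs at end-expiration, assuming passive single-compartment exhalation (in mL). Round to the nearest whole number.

Flow: 50 L/min ÷ 60 = 0.8333 L/s.
R = (PIP − Pplat)/V̇ = (42.6 − 20.1) / 0.8333 = 22.5/0.8333 = 27.001 cmH2O·s/L.
C = Vt/(Pplat − PEEP) = 395.0 / (20.1 − 8) = 395.0/12.1 = 32.645 mL/cmH2O.
τ = R × C = 27.001 × 0.03265 L/cmH2O = 0.8816 s.
Fraction remaining = e^(−Te/τ) = e^(−1.30/0.8816) = 0.2289.
Trapped volume = 395.0 × 0.2289 = 90.416 mL.

90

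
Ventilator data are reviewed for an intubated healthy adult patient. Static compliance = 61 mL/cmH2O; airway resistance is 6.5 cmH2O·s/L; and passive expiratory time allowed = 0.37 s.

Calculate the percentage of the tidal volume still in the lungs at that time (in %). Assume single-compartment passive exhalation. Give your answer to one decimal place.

τ = R × C = 6.5 × 61 mL/cmH2O = 6.5 × 0.061 L/cmH2O = 0.3965 s.
Passive exhalation: V(t)/V₀ = e^(−t/τ) = e^(−0.37/0.3965) = 0.3933.
Fraction remaining = 0.3933 → 39.33%.

39.3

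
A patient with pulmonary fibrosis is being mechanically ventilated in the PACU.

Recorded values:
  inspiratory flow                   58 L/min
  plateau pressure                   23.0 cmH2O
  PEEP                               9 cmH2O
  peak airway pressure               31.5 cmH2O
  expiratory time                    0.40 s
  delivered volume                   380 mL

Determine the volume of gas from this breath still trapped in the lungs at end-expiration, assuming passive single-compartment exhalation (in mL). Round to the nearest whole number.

Flow: 58 L/min ÷ 60 = 0.9667 L/s.
R = (PIP − Pplat)/V̇ = (31.5 − 23.0) / 0.9667 = 8.5/0.9667 = 8.793 cmH2O·s/L.
C = Vt/(Pplat − PEEP) = 380.0 / (23.0 − 9) = 380.0/14.0 = 27.143 mL/cmH2O.
τ = R × C = 8.793 × 0.02714 L/cmH2O = 0.2386 s.
Fraction remaining = e^(−Te/τ) = e^(−0.40/0.2386) = 0.187.
Trapped volume = 380.0 × 0.187 = 71.06 mL.

71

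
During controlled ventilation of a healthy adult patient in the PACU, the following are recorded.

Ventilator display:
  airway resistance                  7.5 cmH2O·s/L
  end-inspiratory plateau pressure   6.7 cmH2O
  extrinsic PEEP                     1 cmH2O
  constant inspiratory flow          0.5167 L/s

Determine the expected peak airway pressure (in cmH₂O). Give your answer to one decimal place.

PIP = Pplat + Raw × flow = 6.7 + 7.5 × 0.5167 = 6.7 + 3.875 = 10.575 cmH2O.

10.6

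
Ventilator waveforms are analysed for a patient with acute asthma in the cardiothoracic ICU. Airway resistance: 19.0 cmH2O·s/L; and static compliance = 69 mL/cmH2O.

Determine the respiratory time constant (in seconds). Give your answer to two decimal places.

τ = R × C = 19.0 × 69 mL/cmH2O = 19.0 × 0.069 L/cmH2O = 1.311 s.

1.31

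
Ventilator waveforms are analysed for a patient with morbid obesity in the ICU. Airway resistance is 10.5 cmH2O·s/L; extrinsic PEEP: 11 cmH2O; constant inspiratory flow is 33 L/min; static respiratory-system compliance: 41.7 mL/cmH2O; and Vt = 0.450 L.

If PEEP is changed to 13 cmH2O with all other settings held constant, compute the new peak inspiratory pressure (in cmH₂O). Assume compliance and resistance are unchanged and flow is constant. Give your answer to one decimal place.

29.6

Flow: 33 L/min ÷ 60 = 0.55 L/s.
PIP = Vt/C + R·V̇ + PEEP (constant-flow equation of motion).
Only the baseline term changes: ΔPIP = ΔPEEP = 13 − 11 = 2.0 cmH2O.
Original PIP = 450/41.7 + 10.5×0.55 + 11 = 27.566 cmH2O; new PIP = 27.566 + (2.0) = 29.566 cmH2O.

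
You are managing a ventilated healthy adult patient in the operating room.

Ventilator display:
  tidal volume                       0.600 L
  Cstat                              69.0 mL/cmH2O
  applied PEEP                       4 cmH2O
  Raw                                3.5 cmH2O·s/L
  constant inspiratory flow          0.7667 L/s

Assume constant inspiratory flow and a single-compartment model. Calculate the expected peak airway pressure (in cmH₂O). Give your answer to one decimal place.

15.4

Equation of motion (constant flow): PIP = Vt/C + R·V̇ + PEEP.
PIP = 600/69.0 + 3.5×0.7667 + 4 = 8.696 + 2.683 + 4 = 15.379 cmH2O.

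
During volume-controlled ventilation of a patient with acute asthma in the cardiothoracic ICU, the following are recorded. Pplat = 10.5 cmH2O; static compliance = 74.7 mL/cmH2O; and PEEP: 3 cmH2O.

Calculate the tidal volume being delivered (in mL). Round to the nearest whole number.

560

Vt = Cstat × (Pplat − PEEP) = 74.7 × (10.5 − 3) = 74.7 × 7.5 = 560.25 mL.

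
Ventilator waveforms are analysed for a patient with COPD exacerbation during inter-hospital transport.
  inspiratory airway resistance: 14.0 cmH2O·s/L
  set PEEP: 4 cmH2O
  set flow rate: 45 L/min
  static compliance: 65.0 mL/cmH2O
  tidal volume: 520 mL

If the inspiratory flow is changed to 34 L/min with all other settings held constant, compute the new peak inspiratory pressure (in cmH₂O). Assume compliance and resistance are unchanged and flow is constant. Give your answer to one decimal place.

Flow: 45 L/min ÷ 60 = 0.75 L/s.
New flow: 34 L/min ÷ 60 = 0.5667 L/s.
PIP = Vt/C + R·V̇ + PEEP (constant-flow equation of motion).
Only the resistive term changes: ΔPIP = R × ΔV̇ = 14.0 × (0.5667 − 0.75) = 14.0 × -0.1833 = -2.566 cmH2O.
Original PIP = 520/65.0 + 14.0×0.75 + 4 = 22.5 cmH2O; new PIP = 22.5 + (-2.566) = 19.934 cmH2O.

19.9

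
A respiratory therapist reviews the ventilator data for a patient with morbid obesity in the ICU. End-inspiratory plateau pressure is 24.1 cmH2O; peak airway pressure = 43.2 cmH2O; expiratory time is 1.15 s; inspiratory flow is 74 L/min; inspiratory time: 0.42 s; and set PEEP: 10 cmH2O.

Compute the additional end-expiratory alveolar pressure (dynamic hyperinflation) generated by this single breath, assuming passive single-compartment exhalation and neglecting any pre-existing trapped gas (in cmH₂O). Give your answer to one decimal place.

1.9

Flow: 74 L/min ÷ 60 = 1.2333 L/s.
Vt = flow × Ti = 1.2333 L/s × 0.42 s × 1000 mL/L = 517.99 mL.
R = (PIP − Pplat)/V̇ = (43.2 − 24.1) / 1.2333 = 19.1/1.2333 = 15.487 cmH2O·s/L.
C = Vt/(Pplat − PEEP) = 517.99 / (24.1 − 10) = 517.99/14.1 = 36.737 mL/cmH2O.
τ = R × C = 15.487 × 0.03674 L/cmH2O = 0.569 s.
Fraction remaining = e^(−Te/τ) = e^(−1.15/0.569) = 0.1325; trapped volume = 517.99 × 0.1325 = 68.634 mL.
Additional alveolar pressure from trapping ≈ V_trapped / C = 68.634 / 36.737 = 1.868 cmH2O.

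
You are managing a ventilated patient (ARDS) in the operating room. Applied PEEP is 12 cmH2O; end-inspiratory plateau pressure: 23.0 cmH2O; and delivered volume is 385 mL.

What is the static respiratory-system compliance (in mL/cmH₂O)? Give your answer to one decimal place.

Cstat = Vt / (Pplat − PEEP) = 385 / (23.0 − 12) = 385 / 11.0 = 35.0 mL/cmH2O.

35.0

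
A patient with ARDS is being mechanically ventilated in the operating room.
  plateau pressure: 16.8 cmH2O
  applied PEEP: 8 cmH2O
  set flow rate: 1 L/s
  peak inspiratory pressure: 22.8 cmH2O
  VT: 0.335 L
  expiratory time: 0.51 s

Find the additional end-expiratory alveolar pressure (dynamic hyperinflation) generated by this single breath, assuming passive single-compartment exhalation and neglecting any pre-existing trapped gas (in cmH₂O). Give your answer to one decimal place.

R = (PIP − Pplat)/V̇ = (22.8 − 16.8) / 1 = 6.0/1 = 6.0 cmH2O·s/L.
C = Vt/(Pplat − PEEP) = 335.0 / (16.8 − 8) = 335.0/8.8 = 38.068 mL/cmH2O.
τ = R × C = 6.0 × 0.03807 L/cmH2O = 0.2284 s.
Fraction remaining = e^(−Te/τ) = e^(−0.51/0.2284) = 0.1072; trapped volume = 335.0 × 0.1072 = 35.912 mL.
Additional alveolar pressure from trapping ≈ V_trapped / C = 35.912 / 38.068 = 0.9434 cmH2O.

0.9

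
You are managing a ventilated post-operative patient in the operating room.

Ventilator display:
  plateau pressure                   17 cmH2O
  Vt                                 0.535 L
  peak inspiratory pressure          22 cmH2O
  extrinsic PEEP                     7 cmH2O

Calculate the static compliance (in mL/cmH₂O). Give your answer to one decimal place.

Cstat = Vt / (Pplat − PEEP) = 535 / (17 − 7) = 535 / 10.0 = 53.5 mL/cmH2O.

53.5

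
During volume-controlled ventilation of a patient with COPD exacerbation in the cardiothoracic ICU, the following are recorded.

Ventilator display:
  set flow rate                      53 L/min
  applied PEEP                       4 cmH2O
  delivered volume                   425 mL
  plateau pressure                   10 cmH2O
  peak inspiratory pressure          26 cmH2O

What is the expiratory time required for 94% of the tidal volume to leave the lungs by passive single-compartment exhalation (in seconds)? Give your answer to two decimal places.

Flow: 53 L/min ÷ 60 = 0.8833 L/s.
R = (PIP − Pplat)/V̇ = (26 − 10) / 0.8833 = 16.0/0.8833 = 18.114 cmH2O·s/L.
C = Vt/(Pplat − PEEP) = 425.0 / (10 − 4) = 425.0/6.0 = 70.833 mL/cmH2O.
τ = R × C = 18.114 × 0.07083 L/cmH2O = 1.283 s.
t = −τ·ln(1 − 0.94) = −1.283·ln(0.06) = 3.61 s.

3.61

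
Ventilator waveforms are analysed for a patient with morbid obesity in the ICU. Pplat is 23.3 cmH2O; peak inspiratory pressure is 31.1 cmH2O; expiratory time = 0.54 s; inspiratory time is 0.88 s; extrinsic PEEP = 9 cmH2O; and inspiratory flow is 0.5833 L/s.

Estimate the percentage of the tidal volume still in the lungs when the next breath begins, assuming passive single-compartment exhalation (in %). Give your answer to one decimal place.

32.5

Vt = flow × Ti = 0.5833 L/s × 0.88 s × 1000 mL/L = 513.3 mL.
R = (PIP − Pplat)/V̇ = (31.1 − 23.3) / 0.5833 = 7.8/0.5833 = 13.372 cmH2O·s/L.
C = Vt/(Pplat − PEEP) = 513.3 / (23.3 − 9) = 513.3/14.3 = 35.895 mL/cmH2O.
τ = R × C = 13.372 × 0.0359 L/cmH2O = 0.4801 s.
Fraction remaining at end-expiration = e^(−Te/τ) = e^(−0.54/0.4801) = 0.3247 → 32.47%.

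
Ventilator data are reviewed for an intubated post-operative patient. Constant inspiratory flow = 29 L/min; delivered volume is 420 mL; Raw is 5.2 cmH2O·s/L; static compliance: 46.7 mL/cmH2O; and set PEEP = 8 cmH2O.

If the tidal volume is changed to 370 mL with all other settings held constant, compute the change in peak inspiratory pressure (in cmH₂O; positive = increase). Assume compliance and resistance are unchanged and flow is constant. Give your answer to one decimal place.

PIP = Vt/C + R·V̇ + PEEP (constant-flow equation of motion).
Only the elastic term changes: ΔPIP = ΔVt / C = (370 − 420) / 46.7 = -1.071 cmH2O.

-1.1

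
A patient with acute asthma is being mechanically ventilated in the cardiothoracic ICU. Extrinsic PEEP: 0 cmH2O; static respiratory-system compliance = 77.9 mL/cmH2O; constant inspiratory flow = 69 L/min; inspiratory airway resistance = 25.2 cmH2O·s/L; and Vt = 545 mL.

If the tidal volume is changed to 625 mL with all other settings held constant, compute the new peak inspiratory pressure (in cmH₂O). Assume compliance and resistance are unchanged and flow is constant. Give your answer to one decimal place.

Flow: 69 L/min ÷ 60 = 1.15 L/s.
PIP = Vt/C + R·V̇ + PEEP (constant-flow equation of motion).
Only the elastic term changes: ΔPIP = ΔVt / C = (625 − 545) / 77.9 = 1.027 cmH2O.
Original PIP = 545/77.9 + 25.2×1.15 + 0 = 35.976 cmH2O; new PIP = 35.976 + (1.027) = 37.003 cmH2O.

37.0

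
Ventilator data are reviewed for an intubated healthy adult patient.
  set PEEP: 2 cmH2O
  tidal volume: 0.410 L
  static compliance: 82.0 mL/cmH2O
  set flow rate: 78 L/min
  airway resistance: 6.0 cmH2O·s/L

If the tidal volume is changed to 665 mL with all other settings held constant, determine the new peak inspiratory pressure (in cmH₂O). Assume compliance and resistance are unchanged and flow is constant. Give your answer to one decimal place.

17.9

Flow: 78 L/min ÷ 60 = 1.3 L/s.
PIP = Vt/C + R·V̇ + PEEP (constant-flow equation of motion).
Only the elastic term changes: ΔPIP = ΔVt / C = (665 − 410) / 82.0 = 3.11 cmH2O.
Original PIP = 410/82.0 + 6.0×1.3 + 2 = 14.8 cmH2O; new PIP = 14.8 + (3.11) = 17.91 cmH2O.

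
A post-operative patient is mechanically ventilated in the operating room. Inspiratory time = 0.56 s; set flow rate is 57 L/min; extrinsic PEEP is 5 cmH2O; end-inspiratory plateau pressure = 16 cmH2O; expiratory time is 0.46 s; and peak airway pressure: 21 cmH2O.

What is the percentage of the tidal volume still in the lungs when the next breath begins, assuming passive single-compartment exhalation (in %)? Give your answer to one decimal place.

16.4

Flow: 57 L/min ÷ 60 = 0.95 L/s.
Vt = flow × Ti = 0.95 L/s × 0.56 s × 1000 mL/L = 532.0 mL.
R = (PIP − Pplat)/V̇ = (21 − 16) / 0.95 = 5.0/0.95 = 5.263 cmH2O·s/L.
C = Vt/(Pplat − PEEP) = 532.0 / (16 − 5) = 532.0/11.0 = 48.364 mL/cmH2O.
τ = R × C = 5.263 × 0.04836 L/cmH2O = 0.2545 s.
Fraction remaining at end-expiration = e^(−Te/τ) = e^(−0.46/0.2545) = 0.1641 → 16.41%.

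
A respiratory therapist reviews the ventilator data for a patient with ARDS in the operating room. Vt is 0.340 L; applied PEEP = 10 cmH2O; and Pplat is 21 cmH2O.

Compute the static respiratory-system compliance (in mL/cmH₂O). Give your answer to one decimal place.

Cstat = Vt / (Pplat − PEEP) = 340 / (21 − 10) = 340 / 11.0 = 30.909 mL/cmH2O.

30.9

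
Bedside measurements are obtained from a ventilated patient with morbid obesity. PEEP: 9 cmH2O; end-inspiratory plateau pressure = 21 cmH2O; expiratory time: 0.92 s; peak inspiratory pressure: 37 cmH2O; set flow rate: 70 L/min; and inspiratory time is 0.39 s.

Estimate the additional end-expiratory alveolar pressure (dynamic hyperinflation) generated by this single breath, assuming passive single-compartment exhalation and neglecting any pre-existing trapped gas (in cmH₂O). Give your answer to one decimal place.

Flow: 70 L/min ÷ 60 = 1.1667 L/s.
Vt = flow × Ti = 1.1667 L/s × 0.39 s × 1000 mL/L = 455.01 mL.
R = (PIP − Pplat)/V̇ = (37 − 21) / 1.1667 = 16.0/1.1667 = 13.714 cmH2O·s/L.
C = Vt/(Pplat − PEEP) = 455.01 / (21 − 9) = 455.01/12.0 = 37.918 mL/cmH2O.
τ = R × C = 13.714 × 0.03792 L/cmH2O = 0.52 s.
Fraction remaining = e^(−Te/τ) = e^(−0.92/0.52) = 0.1705; trapped volume = 455.01 × 0.1705 = 77.579 mL.
Additional alveolar pressure from trapping ≈ V_trapped / C = 77.579 / 37.918 = 2.046 cmH2O.

2.0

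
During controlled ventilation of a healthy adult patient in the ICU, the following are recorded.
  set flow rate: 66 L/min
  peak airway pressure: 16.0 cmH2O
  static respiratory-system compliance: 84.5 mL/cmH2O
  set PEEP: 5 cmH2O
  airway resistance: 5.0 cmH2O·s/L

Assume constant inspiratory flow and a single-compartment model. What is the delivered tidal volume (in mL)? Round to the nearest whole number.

465

Flow: 66 L/min ÷ 60 = 1.1 L/s.
Equation of motion (constant flow): PIP = Vt/C + R·V̇ + PEEP.
Vt/C = PIP − R·V̇ − PEEP = 16.0 − 5.5 − 5 = 5.5 cmH2O.
Vt = C × 5.5 = 84.5 × 5.5 = 464.75 mL.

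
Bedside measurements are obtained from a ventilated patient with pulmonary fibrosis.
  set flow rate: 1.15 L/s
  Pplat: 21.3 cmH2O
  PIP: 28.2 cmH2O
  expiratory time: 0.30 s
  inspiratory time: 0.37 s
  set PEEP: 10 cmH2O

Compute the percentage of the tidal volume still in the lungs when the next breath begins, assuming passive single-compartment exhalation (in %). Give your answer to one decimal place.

26.5

Vt = flow × Ti = 1.15 L/s × 0.37 s × 1000 mL/L = 425.5 mL.
R = (PIP − Pplat)/V̇ = (28.2 − 21.3) / 1.15 = 6.9/1.15 = 6.0 cmH2O·s/L.
C = Vt/(Pplat − PEEP) = 425.5 / (21.3 − 10) = 425.5/11.3 = 37.655 mL/cmH2O.
τ = R × C = 6.0 × 0.03766 L/cmH2O = 0.226 s.
Fraction remaining at end-expiration = e^(−Te/τ) = e^(−0.30/0.226) = 0.2652 → 26.52%.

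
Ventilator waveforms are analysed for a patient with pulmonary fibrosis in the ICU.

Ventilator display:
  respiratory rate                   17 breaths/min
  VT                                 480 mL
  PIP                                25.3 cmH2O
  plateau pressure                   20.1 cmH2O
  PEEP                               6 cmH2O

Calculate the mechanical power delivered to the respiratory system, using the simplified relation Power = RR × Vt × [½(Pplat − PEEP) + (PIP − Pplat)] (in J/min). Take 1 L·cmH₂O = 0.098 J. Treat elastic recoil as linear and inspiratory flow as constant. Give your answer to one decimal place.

9.8

Per-breath work = Vt × [½(Pplat−PEEP) + (PIP−Pplat)] = 0.480 × [0.5×14.1 + 5.2] = 0.480 × 12.25 = 5.88 L·cmH2O.
Power = 17 × 5.88 = 99.96 L·cmH2O/min.
× 0.098 J/(L·cmH2O) → 9.796 J/min.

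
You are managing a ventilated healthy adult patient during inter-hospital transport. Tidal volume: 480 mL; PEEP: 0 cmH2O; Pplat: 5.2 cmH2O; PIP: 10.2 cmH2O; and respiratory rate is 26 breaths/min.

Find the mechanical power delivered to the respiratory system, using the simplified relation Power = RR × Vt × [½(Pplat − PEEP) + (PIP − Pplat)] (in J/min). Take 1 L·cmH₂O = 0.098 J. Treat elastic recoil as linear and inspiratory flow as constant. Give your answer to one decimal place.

9.3

Per-breath work = Vt × [½(Pplat−PEEP) + (PIP−Pplat)] = 0.480 × [0.5×5.2 + 5.0] = 0.480 × 7.6 = 3.648 L·cmH2O.
Power = 26 × 3.648 = 94.848 L·cmH2O/min.
× 0.098 J/(L·cmH2O) → 9.295 J/min.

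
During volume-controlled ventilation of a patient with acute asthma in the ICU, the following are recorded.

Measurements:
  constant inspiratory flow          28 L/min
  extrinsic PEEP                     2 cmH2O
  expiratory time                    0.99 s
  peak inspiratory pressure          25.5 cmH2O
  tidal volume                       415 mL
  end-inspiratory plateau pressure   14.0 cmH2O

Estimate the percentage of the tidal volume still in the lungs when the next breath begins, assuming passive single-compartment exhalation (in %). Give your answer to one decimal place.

31.3

Flow: 28 L/min ÷ 60 = 0.4667 L/s.
R = (PIP − Pplat)/V̇ = (25.5 − 14.0) / 0.4667 = 11.5/0.4667 = 24.641 cmH2O·s/L.
C = Vt/(Pplat − PEEP) = 415.0 / (14.0 − 2) = 415.0/12.0 = 34.583 mL/cmH2O.
τ = R × C = 24.641 × 0.03458 L/cmH2O = 0.8521 s.
Fraction remaining at end-expiration = e^(−Te/τ) = e^(−0.99/0.8521) = 0.3129 → 31.29%.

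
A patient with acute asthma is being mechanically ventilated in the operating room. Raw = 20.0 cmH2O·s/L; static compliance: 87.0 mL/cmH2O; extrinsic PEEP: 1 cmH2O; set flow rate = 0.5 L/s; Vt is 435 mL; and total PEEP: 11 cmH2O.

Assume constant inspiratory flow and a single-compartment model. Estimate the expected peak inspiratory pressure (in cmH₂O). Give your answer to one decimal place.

26.0

Total PEEP = 11 cmH2O (set 1 + intrinsic 10); this is the baseline alveolar pressure.
Equation of motion (constant flow): PIP = Vt/C + R·V̇ + PEEP.
PIP = 435/87.0 + 20.0×0.5 + 11 = 5.0 + 10.0 + 11 = 26.0 cmH2O.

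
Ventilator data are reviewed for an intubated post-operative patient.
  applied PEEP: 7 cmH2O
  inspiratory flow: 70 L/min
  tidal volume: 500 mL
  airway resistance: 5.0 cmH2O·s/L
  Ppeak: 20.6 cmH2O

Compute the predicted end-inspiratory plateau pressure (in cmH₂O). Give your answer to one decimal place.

Flow: 70 L/min ÷ 60 = 1.1667 L/s.
Pplat = PIP − Raw × flow = 20.6 − 5.0 × 1.1667 = 20.6 − 5.834 = 14.766 cmH2O.

14.8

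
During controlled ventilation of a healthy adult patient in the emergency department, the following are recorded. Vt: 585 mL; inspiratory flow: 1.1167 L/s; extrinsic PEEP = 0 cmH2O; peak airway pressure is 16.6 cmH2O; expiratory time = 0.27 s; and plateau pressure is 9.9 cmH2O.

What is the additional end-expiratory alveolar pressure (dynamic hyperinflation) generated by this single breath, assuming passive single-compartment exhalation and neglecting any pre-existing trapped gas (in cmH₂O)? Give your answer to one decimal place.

R = (PIP − Pplat)/V̇ = (16.6 − 9.9) / 1.1167 = 6.7/1.1167 = 6.0 cmH2O·s/L.
C = Vt/(Pplat − PEEP) = 585.0 / (9.9 − 0) = 585.0/9.9 = 59.091 mL/cmH2O.
τ = R × C = 6.0 × 0.05909 L/cmH2O = 0.3545 s.
Fraction remaining = e^(−Te/τ) = e^(−0.27/0.3545) = 0.4669; trapped volume = 585.0 × 0.4669 = 273.14 mL.
Additional alveolar pressure from trapping ≈ V_trapped / C = 273.14 / 59.091 = 4.622 cmH2O.

4.6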